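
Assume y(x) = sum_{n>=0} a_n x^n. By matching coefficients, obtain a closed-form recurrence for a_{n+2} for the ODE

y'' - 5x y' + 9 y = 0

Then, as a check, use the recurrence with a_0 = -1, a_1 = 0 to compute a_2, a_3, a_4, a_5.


Substitute y = sum_n a_n x^n.
y''(x) has coefficient (n+2)(n+1) a_{n+2} at x^n;
-5 x y'(x) has coefficient -5 n a_n at x^n (shift);
9 y(x) has coefficient 9 a_n at x^n.
Matching x^n: (n+2)(n+1) a_{n+2} + (-5n + 9) a_n = 0.
Thus a_{n+2} = (5n - 9) / ((n+1)(n+2)) * a_n.

Check with a_0 = -1, a_1 = 0 (apply the recurrence for n = 0, 1, 2, 3): a_0 = -1, a_1 = 0, a_2 = 9/2, a_3 = 0, a_4 = 3/8, a_5 = 0.

a_(n+2) = (5n - 9) / ((n+1)(n+2)) * a_n; check: a_0 = -1, a_1 = 0, a_2 = 9/2, a_3 = 0, a_4 = 3/8, a_5 = 0


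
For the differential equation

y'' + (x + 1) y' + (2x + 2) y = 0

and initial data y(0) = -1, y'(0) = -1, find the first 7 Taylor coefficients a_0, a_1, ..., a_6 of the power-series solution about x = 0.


Ansatz: y(x) = sum_{n>=0} a_n x^n, so y'(x) = sum_{n>=1} n a_n x^(n-1) and y''(x) = sum_{n>=2} n(n-1) a_n x^(n-2).
Substitute into P(x) y'' + Q(x) y' + R(x) y = 0 with P(x) = 1, Q(x) = x + 1, R(x) = 2x + 2, and match powers of x.
Initial conditions: a_0 = -1, a_1 = -1.
Setting the coefficient of each power of x to zero and solving order by order (substituting the coefficients already found):
  x^0: 2 a_2 + a_1 + 2 a_0 = 0  ->  2 a_2 = -a_1 - 2 a_0 = 3  ->  a_2 = 3/2
  x^1: 6 a_3 + 2 a_2 + 3 a_1 + 2 a_0 = 0  ->  6 a_3 = -2 a_2 - 3 a_1 - 2 a_0 = 2  ->  a_3 = 1/3
  x^2: 12 a_4 + 3 a_3 + 4 a_2 + 2 a_1 = 0  ->  12 a_4 = -3 a_3 - 4 a_2 - 2 a_1 = -5  ->  a_4 = -5/12
  x^3: 20 a_5 + 4 a_4 + 5 a_3 + 2 a_2 = 0  ->  20 a_5 = -4 a_4 - 5 a_3 - 2 a_2 = -3  ->  a_5 = -3/20
  x^4: 30 a_6 + 5 a_5 + 6 a_4 + 2 a_3 = 0  ->  30 a_6 = -5 a_5 - 6 a_4 - 2 a_3 = 31/12  ->  a_6 = 31/360
Truncated series: y(x) = -1 - x + (3/2) x^2 + (1/3) x^3 - (5/12) x^4 - (3/20) x^5 + (31/360) x^6 + O(x^7).

a_0 = -1; a_1 = -1; a_2 = 3/2; a_3 = 1/3; a_4 = -5/12; a_5 = -3/20; a_6 = 31/360


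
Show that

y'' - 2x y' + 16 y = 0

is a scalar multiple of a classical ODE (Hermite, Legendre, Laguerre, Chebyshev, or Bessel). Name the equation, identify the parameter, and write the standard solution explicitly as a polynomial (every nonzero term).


The equation is already in a standard form:  y'' - 2x y' + 16 y = 0.
This matches the Hermite equation y'' - 2x y' + 2n y = 0 with 2n = 16, so n = 8; the polynomial solution is H_8(x).
With y = sum_k a_k x^k, matching x^k gives (k+2)(k+1) a_{k+2} = 2(k - n) a_k = 2(k - 8) a_k. The right side vanishes at k = 8, so the series with the parity of 8 terminates at degree 8.
Standard normalization: leading coefficient of H_n is 2^n, so a_8 = 2^8 = 256. Work downward with a_k = (k+1)(k+2) a_{k+2} / (2(k - n)):
  a_6 = (7)(8)(256) / (2(6 - 8)) = 14336/(-4) = -3584
  a_4 = (5)(6)(-3584) / (2(4 - 8)) = -107520/(-8) = 13440
  a_2 = (3)(4)(13440) / (2(2 - 8)) = 161280/(-12) = -13440
  a_0 = (1)(2)(-13440) / (2(0 - 8)) = -26880/(-16) = 1680
Hence H_8(x) = 256 x^8 - 3584 x^6 + 13440 x^4 - 13440 x^2 + 1680.

H_8(x); series = 256 x^8 - 3584 x^6 + 13440 x^4 - 13440 x^2 + 1680


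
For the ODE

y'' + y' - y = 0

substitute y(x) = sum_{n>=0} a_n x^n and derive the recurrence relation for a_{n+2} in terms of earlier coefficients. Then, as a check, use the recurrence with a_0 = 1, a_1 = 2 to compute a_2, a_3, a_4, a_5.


Substitute y = sum_n a_n x^n.
y''(x) has coefficient (n+2)(n+1) a_{n+2} at x^n;
y'(x) has coefficient (n+1) a_{n+1} at x^n;
-y(x) has coefficient -1 a_n at x^n.
Matching x^n: (n+2)(n+1) a_{n+2} + (n+1) a_{n+1} - 1 a_n = 0.
Thus a_{n+2} = [-(n+1) a_{n+1} + 1 a_n] / ((n+1)(n+2)).

Check with a_0 = 1, a_1 = 2 (apply the recurrence for n = 0, 1, 2, 3): a_0 = 1, a_1 = 2, a_2 = -1/2, a_3 = 1/2, a_4 = -1/6, a_5 = 7/120.

a_(n+2) = [-(n+1) a_(n+1) + 1 a_n] / ((n+1)(n+2)); check: a_0 = 1, a_1 = 2, a_2 = -1/2, a_3 = 1/2, a_4 = -1/6, a_5 = 7/120


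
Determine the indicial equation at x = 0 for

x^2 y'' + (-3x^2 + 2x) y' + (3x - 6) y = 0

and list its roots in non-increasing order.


Divide by x^2 to reach normal form y'' + P_1(x) y' + P_2(x) y = 0 with P_1(x) = -3 + 2/x and P_2(x) = 3/x - 6/x^2.
x = 0 is a singular point because the y'-coefficient -3 + 2/x has a pole at x = 0 and the y-coefficient 3/x - 6/x^2 has a pole at x = 0.
It is a regular singular point because x P_1(x) = p(x) = 2 - 3x and x^2 P_2(x) = q(x) = 3x - 6 are polynomials, hence analytic at x = 0.
p(0) = 2,  q(0) = -6.
Indicial equation: r(r-1) + p(0) r + q(0) = 0, i.e. r^2 + (p(0) - 1) r + q(0) = 0, i.e. r^2 + 1 r - 6 = 0.
Discriminant: (1)^2 - 4(-6) = 25, so r = (-1 ± 5)/2.
Solving: r_1 = 2, r_2 = -3.

indicial: r^2 + 1 r - 6 = 0; roots r_1 = 2, r_2 = -3


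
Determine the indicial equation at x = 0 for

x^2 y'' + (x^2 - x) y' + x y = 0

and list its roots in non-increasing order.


Divide by x^2 to reach normal form y'' + P_1(x) y' + P_2(x) y = 0 with P_1(x) = 1 - 1/x and P_2(x) = 1/x.
x = 0 is a singular point because the y'-coefficient 1 - 1/x has a pole at x = 0 and the y-coefficient 1/x has a pole at x = 0.
It is a regular singular point because x P_1(x) = p(x) = x - 1 and x^2 P_2(x) = q(x) = x are polynomials, hence analytic at x = 0.
p(0) = -1,  q(0) = 0.
Indicial equation: r(r-1) + p(0) r + q(0) = 0, i.e. r^2 + (p(0) - 1) r + q(0) = 0, i.e. r^2 - 2 r = 0.
Discriminant: (-2)^2 - 4(0) = 4, so r = (2 ± 2)/2.
Solving: r_1 = 2, r_2 = 0.

indicial: r^2 - 2 r = 0; roots r_1 = 2, r_2 = 0


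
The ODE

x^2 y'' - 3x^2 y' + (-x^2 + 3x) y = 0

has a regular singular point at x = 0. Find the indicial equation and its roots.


Divide by x^2 to reach normal form y'' + P_1(x) y' + P_2(x) y = 0 with P_1(x) = -3 and P_2(x) = -1 + 3/x.
x = 0 is a singular point because the y-coefficient -1 + 3/x has a pole at x = 0.
It is a regular singular point because x P_1(x) = p(x) = -3x and x^2 P_2(x) = q(x) = -x^2 + 3x are polynomials, hence analytic at x = 0.
p(0) = 0,  q(0) = 0.
Indicial equation: r(r-1) + p(0) r + q(0) = 0, i.e. r^2 + (p(0) - 1) r + q(0) = 0, i.e. r^2 - 1 r = 0.
Discriminant: (-1)^2 - 4(0) = 1, so r = (1 ± 1)/2.
Solving: r_1 = 1, r_2 = 0.

indicial: r^2 - 1 r = 0; roots r_1 = 1, r_2 = 0


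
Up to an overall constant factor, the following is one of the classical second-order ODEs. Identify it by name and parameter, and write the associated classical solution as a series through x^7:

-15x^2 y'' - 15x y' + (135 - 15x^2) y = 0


All three coefficients share the factor -15; dividing through by -15 gives  x^2 y'' + x y' + (x^2 - 9) y = 0.
This matches the Bessel equation x^2 y'' + x y' + (x^2 - nu^2) y = 0 with nu^2 = 9, so nu = 3; the solution bounded at x = 0 is J_3(x).
Frobenius at x = 0: indicial roots ±nu; for r = nu the recurrence k(k + 2nu) c_k = -c_{k-2} gives the standard series J_nu(x) = sum_{k>=0} (-1)^k / (k! (k+nu)!) (x/2)^(2k+nu). Evaluate the first 3 terms:
  k = 0: (-1)^0 / (0! * 3! * 2^3) x^3 = 1/(1*6*8) x^3 = (1/48) x^3
  k = 1: (-1)^1 / (1! * 4! * 2^5) x^5 = -1/(1*24*32) x^5 = (-1/768) x^5
  k = 2: (-1)^2 / (2! * 5! * 2^7) x^7 = 1/(2*120*128) x^7 = (1/30720) x^7
Hence J_3(x) = x^7/30720 - x^5/768 + x^3/48 + ....

J_3(x); series = x^7/30720 - x^5/768 + x^3/48


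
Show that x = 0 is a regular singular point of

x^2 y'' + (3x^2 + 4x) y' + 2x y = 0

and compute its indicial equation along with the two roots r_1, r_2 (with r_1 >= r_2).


Divide by x^2 to reach normal form y'' + P_1(x) y' + P_2(x) y = 0 with P_1(x) = 3 + 4/x and P_2(x) = 2/x.
x = 0 is a singular point because the y'-coefficient 3 + 4/x has a pole at x = 0 and the y-coefficient 2/x has a pole at x = 0.
It is a regular singular point because x P_1(x) = p(x) = 3x + 4 and x^2 P_2(x) = q(x) = 2x are polynomials, hence analytic at x = 0.
p(0) = 4,  q(0) = 0.
Indicial equation: r(r-1) + p(0) r + q(0) = 0, i.e. r^2 + (p(0) - 1) r + q(0) = 0, i.e. r^2 + 3 r = 0.
Discriminant: (3)^2 - 4(0) = 9, so r = (-3 ± 3)/2.
Solving: r_1 = 0, r_2 = -3.

indicial: r^2 + 3 r = 0; roots r_1 = 0, r_2 = -3


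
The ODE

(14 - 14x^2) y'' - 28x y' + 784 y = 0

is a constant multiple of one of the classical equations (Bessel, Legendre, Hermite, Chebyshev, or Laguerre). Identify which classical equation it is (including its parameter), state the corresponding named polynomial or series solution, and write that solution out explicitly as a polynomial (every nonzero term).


All three coefficients share the factor 14; dividing through by 14 gives  (1 - x^2) y'' - 2x y' + 56 y = 0.
This matches the Legendre equation (1 - x^2) y'' - 2x y' + n(n+1) y = 0 (note the -2x y' term) with n(n+1) = 56, so n = 7; the polynomial solution is P_7(x).
With y = sum_k a_k x^k, matching x^k gives (k+2)(k+1) a_{k+2} = [k(k+1) - n(n+1)] a_k = (k - 7)(k + 8) a_k. The right side vanishes at k = 7, so the series with the parity of 7 terminates at degree 7.
Standard normalization (P_n(1) = 1): leading coefficient (2n)!/(2^n (n!)^2) = 87178291200/(128*25401600) = 429/16, so a_7 = 429/16. Work downward with a_k = (k+1)(k+2) a_{k+2} / ((k - 7)(k + 8)):
  a_5 = (6)(7)(429/16) / ((5 - 7)(5 + 8)) = (9009/8)/(-26) = -693/16
  a_3 = (4)(5)(-693/16) / ((3 - 7)(3 + 8)) = (-3465/4)/(-44) = 315/16
  a_1 = (2)(3)(315/16) / ((1 - 7)(1 + 8)) = (945/8)/(-54) = -35/16
Hence P_7(x) = 429 x^7/16 - 693 x^5/16 + 315 x^3/16 - 35 x/16.

P_7(x); series = 429 x^7/16 - 693 x^5/16 + 315 x^3/16 - 35 x/16


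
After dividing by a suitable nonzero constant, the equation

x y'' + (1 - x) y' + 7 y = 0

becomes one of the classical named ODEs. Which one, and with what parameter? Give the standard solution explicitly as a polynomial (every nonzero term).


The equation is already in a standard form:  x y'' + (1 - x) y' + 7 y = 0.
This matches the Laguerre equation x y'' + (1 - x) y' + n y = 0 with n = 7; the polynomial solution is L_7(x).
With y = sum_k a_k x^k, matching x^k gives (k+1)k a_{k+1} + (k+1) a_{k+1} - k a_k + n a_k = 0, i.e. (k+1)^2 a_{k+1} = (k - n) a_k = (k - 7) a_k. The right side vanishes at k = 7, so the series terminates at degree 7.
Standard normalization L_n(0) = 1 gives a_0 = 1. Work upward with a_{k+1} = (k - 7) a_k / (k+1)^2:
  a_1 = (0 - 7)(1) / 1^2 = -7/1 = -7
  a_2 = (1 - 7)(-7) / 2^2 = 42/4 = 21/2
  a_3 = (2 - 7)(21/2) / 3^2 = (-105/2)/9 = -35/6
  a_4 = (3 - 7)(-35/6) / 4^2 = (70/3)/16 = 35/24
  a_5 = (4 - 7)(35/24) / 5^2 = (-35/8)/25 = -7/40
  a_6 = (5 - 7)(-7/40) / 6^2 = (7/20)/36 = 7/720
  a_7 = (6 - 7)(7/720) / 7^2 = (-7/720)/49 = -1/5040
Hence L_7(x) = -x^7/5040 + 7 x^6/720 - 7 x^5/40 + 35 x^4/24 - 35 x^3/6 + 21 x^2/2 - 7 x + 1.

L_7(x); series = -x^7/5040 + 7 x^6/720 - 7 x^5/40 + 35 x^4/24 - 35 x^3/6 + 21 x^2/2 - 7 x + 1


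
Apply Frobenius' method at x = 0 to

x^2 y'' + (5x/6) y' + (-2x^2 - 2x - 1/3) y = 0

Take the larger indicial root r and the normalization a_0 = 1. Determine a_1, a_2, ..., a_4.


Write in Frobenius form y'' + (p(x)/x) y' + (q(x)/x^2) y = 0:
  p(x) = 5/6,  q(x) = -2x^2 - 2x - 1/3.
Indicial equation: r(r-1) + (5/6) r + (-1/3) = 0 -> roots r_1 = 2/3, r_2 = -1/2.
Take r = r_1 = 2/3. Let y(x) = x^r sum_{n>=0} a_n x^n with a_0 = 1.
Substitute y = x^r sum a_n x^n and match x^{r+n}. The recurrence is
  D(n) a_n - 2 a_{n-1} - 2 a_{n-2} = 0,  where D(n) = (r+n)(r+n-1) + (5/6)(r+n) + (-1/3).
  a_n = [2 a_{n-1} + 2 a_{n-2}] / D(n).
Since the indicial polynomial factors as (r - r_1)(r - r_2), D(n) = (r_1 + n - r_1)(r_1 + n - r_2) = n(n + 7/6).
Evaluating step by step (a_0 = 1):
  n = 1: D(1) = 1(1 + 7/6) = 13/6; numerator = 2(1) = 2; a_1 = (2)/(13/6) = 12/13
  n = 2: D(2) = 2(2 + 7/6) = 19/3; numerator = 2(12/13) + 2(1) = 50/13; a_2 = (50/13)/(19/3) = 150/247
  n = 3: D(3) = 3(3 + 7/6) = 25/2; numerator = 2(150/247) + 2(12/13) = 756/247; a_3 = (756/247)/(25/2) = 1512/6175
  n = 4: D(4) = 4(4 + 7/6) = 62/3; numerator = 2(1512/6175) + 2(150/247) = 10524/6175; a_4 = (10524/6175)/(62/3) = 15786/191425

r = 2/3; a_0 = 1; a_1 = 12/13; a_2 = 150/247; a_3 = 1512/6175; a_4 = 15786/191425


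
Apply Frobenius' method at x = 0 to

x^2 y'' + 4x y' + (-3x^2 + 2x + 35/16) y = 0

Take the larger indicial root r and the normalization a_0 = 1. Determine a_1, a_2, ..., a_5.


Write in Frobenius form y'' + (p(x)/x) y' + (q(x)/x^2) y = 0:
  p(x) = 4,  q(x) = -3x^2 + 2x + 35/16.
Indicial equation: r(r-1) + (4) r + (35/16) = 0 -> roots r_1 = -5/4, r_2 = -7/4.
Take r = r_1 = -5/4. Let y(x) = x^r sum_{n>=0} a_n x^n with a_0 = 1.
Substitute y = x^r sum a_n x^n and match x^{r+n}. The recurrence is
  D(n) a_n + 2 a_{n-1} - 3 a_{n-2} = 0,  where D(n) = (r+n)(r+n-1) + (4)(r+n) + (35/16).
  a_n = [-2 a_{n-1} + 3 a_{n-2}] / D(n).
Since the indicial polynomial factors as (r - r_1)(r - r_2), D(n) = (r_1 + n - r_1)(r_1 + n - r_2) = n(n + 1/2).
Evaluating step by step (a_0 = 1):
  n = 1: D(1) = 1(1 + 1/2) = 3/2; numerator = -2(1) = -2; a_1 = (-2)/(3/2) = -4/3
  n = 2: D(2) = 2(2 + 1/2) = 5; numerator = -2(-4/3) + 3(1) = 17/3; a_2 = (17/3)/(5) = 17/15
  n = 3: D(3) = 3(3 + 1/2) = 21/2; numerator = -2(17/15) + 3(-4/3) = -94/15; a_3 = (-94/15)/(21/2) = -188/315
  n = 4: D(4) = 4(4 + 1/2) = 18; numerator = -2(-188/315) + 3(17/15) = 1447/315; a_4 = (1447/315)/(18) = 1447/5670
  n = 5: D(5) = 5(5 + 1/2) = 55/2; numerator = -2(1447/5670) + 3(-188/315) = -6523/2835; a_5 = (-6523/2835)/(55/2) = -1186/14175

r = -5/4; a_0 = 1; a_1 = -4/3; a_2 = 17/15; a_3 = -188/315; a_4 = 1447/5670; a_5 = -1186/14175


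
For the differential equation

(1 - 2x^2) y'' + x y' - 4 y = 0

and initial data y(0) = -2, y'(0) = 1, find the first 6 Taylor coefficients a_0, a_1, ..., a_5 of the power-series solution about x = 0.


Ansatz: y(x) = sum_{n>=0} a_n x^n, so y'(x) = sum_{n>=1} n a_n x^(n-1) and y''(x) = sum_{n>=2} n(n-1) a_n x^(n-2).
Substitute into P(x) y'' + Q(x) y' + R(x) y = 0 with P(x) = 1 - 2x^2, Q(x) = x, R(x) = -4, and match powers of x.
Initial conditions: a_0 = -2, a_1 = 1.
Setting the coefficient of each power of x to zero and solving order by order (substituting the coefficients already found):
  x^0: 2 a_2 - 4 a_0 = 0  ->  2 a_2 = 4 a_0 = -8  ->  a_2 = -4
  x^1: 6 a_3 - 3 a_1 = 0  ->  6 a_3 = 3 a_1 = 3  ->  a_3 = 1/2
  x^2: 12 a_4 - 6 a_2 = 0  ->  12 a_4 = 6 a_2 = -24  ->  a_4 = -2
  x^3: 20 a_5 - 13 a_3 = 0  ->  20 a_5 = 13 a_3 = 13/2  ->  a_5 = 13/40
Truncated series: y(x) = -2 + x - 4 x^2 + (1/2) x^3 - 2 x^4 + (13/40) x^5 + O(x^6).

a_0 = -2; a_1 = 1; a_2 = -4; a_3 = 1/2; a_4 = -2; a_5 = 13/40


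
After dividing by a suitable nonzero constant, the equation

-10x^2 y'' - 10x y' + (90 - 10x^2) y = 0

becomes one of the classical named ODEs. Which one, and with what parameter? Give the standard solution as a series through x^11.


All three coefficients share the factor -10; dividing through by -10 gives  x^2 y'' + x y' + (x^2 - 9) y = 0.
This matches the Bessel equation x^2 y'' + x y' + (x^2 - nu^2) y = 0 with nu^2 = 9, so nu = 3; the solution bounded at x = 0 is J_3(x).
Frobenius at x = 0: indicial roots ±nu; for r = nu the recurrence k(k + 2nu) c_k = -c_{k-2} gives the standard series J_nu(x) = sum_{k>=0} (-1)^k / (k! (k+nu)!) (x/2)^(2k+nu). Evaluate the first 5 terms:
  k = 0: (-1)^0 / (0! * 3! * 2^3) x^3 = 1/(1*6*8) x^3 = (1/48) x^3
  k = 1: (-1)^1 / (1! * 4! * 2^5) x^5 = -1/(1*24*32) x^5 = (-1/768) x^5
  k = 2: (-1)^2 / (2! * 5! * 2^7) x^7 = 1/(2*120*128) x^7 = (1/30720) x^7
  k = 3: (-1)^3 / (3! * 6! * 2^9) x^9 = -1/(6*720*512) x^9 = (-1/2211840) x^9
  k = 4: (-1)^4 / (4! * 7! * 2^11) x^11 = 1/(24*5040*2048) x^11 = (1/247726080) x^11
Hence J_3(x) = x^11/247726080 - x^9/2211840 + x^7/30720 - x^5/768 + x^3/48 + ....

J_3(x); series = x^11/247726080 - x^9/2211840 + x^7/30720 - x^5/768 + x^3/48


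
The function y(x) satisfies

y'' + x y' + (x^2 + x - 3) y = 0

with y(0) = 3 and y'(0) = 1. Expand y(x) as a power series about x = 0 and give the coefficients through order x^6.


Ansatz: y(x) = sum_{n>=0} a_n x^n, so y'(x) = sum_{n>=1} n a_n x^(n-1) and y''(x) = sum_{n>=2} n(n-1) a_n x^(n-2).
Substitute into P(x) y'' + Q(x) y' + R(x) y = 0 with P(x) = 1, Q(x) = x, R(x) = x^2 + x - 3, and match powers of x.
Initial conditions: a_0 = 3, a_1 = 1.
Setting the coefficient of each power of x to zero and solving order by order (substituting the coefficients already found):
  x^0: 2 a_2 - 3 a_0 = 0  ->  2 a_2 = 3 a_0 = 9  ->  a_2 = 9/2
  x^1: 6 a_3 - 2 a_1 + a_0 = 0  ->  6 a_3 = 2 a_1 - a_0 = -1  ->  a_3 = -1/6
  x^2: 12 a_4 - a_2 + a_1 + a_0 = 0  ->  12 a_4 = a_2 - a_1 - a_0 = 1/2  ->  a_4 = 1/24
  x^3: 20 a_5 + a_2 + a_1 = 0  ->  20 a_5 = -a_2 - a_1 = -11/2  ->  a_5 = -11/40
  x^4: 30 a_6 + a_4 + a_3 + a_2 = 0  ->  30 a_6 = -a_4 - a_3 - a_2 = -35/8  ->  a_6 = -7/48
Truncated series: y(x) = 3 + x + (9/2) x^2 - (1/6) x^3 + (1/24) x^4 - (11/40) x^5 - (7/48) x^6 + O(x^7).

a_0 = 3; a_1 = 1; a_2 = 9/2; a_3 = -1/6; a_4 = 1/24; a_5 = -11/40; a_6 = -7/48


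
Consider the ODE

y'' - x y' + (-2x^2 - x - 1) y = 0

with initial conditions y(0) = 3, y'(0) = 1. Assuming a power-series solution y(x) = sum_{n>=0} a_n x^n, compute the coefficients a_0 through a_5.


Ansatz: y(x) = sum_{n>=0} a_n x^n, so y'(x) = sum_{n>=1} n a_n x^(n-1) and y''(x) = sum_{n>=2} n(n-1) a_n x^(n-2).
Substitute into P(x) y'' + Q(x) y' + R(x) y = 0 with P(x) = 1, Q(x) = -x, R(x) = -2x^2 - x - 1, and match powers of x.
Initial conditions: a_0 = 3, a_1 = 1.
Setting the coefficient of each power of x to zero and solving order by order (substituting the coefficients already found):
  x^0: 2 a_2 - a_0 = 0  ->  2 a_2 = a_0 = 3  ->  a_2 = 3/2
  x^1: 6 a_3 - 2 a_1 - a_0 = 0  ->  6 a_3 = 2 a_1 + a_0 = 5  ->  a_3 = 5/6
  x^2: 12 a_4 - 3 a_2 - a_1 - 2 a_0 = 0  ->  12 a_4 = 3 a_2 + a_1 + 2 a_0 = 23/2  ->  a_4 = 23/24
  x^3: 20 a_5 - 4 a_3 - a_2 - 2 a_1 = 0  ->  20 a_5 = 4 a_3 + a_2 + 2 a_1 = 41/6  ->  a_5 = 41/120
Truncated series: y(x) = 3 + x + (3/2) x^2 + (5/6) x^3 + (23/24) x^4 + (41/120) x^5 + O(x^6).

a_0 = 3; a_1 = 1; a_2 = 3/2; a_3 = 5/6; a_4 = 23/24; a_5 = 41/120


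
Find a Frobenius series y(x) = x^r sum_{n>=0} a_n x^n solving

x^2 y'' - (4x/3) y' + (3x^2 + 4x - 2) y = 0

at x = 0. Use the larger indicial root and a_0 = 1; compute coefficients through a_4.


Write in Frobenius form y'' + (p(x)/x) y' + (q(x)/x^2) y = 0:
  p(x) = -4/3,  q(x) = 3x^2 + 4x - 2.
Indicial equation: r(r-1) + (-4/3) r + (-2) = 0 -> roots r_1 = 3, r_2 = -2/3.
Take r = r_1 = 3. Let y(x) = x^r sum_{n>=0} a_n x^n with a_0 = 1.
Substitute y = x^r sum a_n x^n and match x^{r+n}. The recurrence is
  D(n) a_n + 4 a_{n-1} + 3 a_{n-2} = 0,  where D(n) = (r+n)(r+n-1) + (-4/3)(r+n) + (-2).
  a_n = [-4 a_{n-1} - 3 a_{n-2}] / D(n).
Since the indicial polynomial factors as (r - r_1)(r - r_2), D(n) = (r_1 + n - r_1)(r_1 + n - r_2) = n(n + 11/3).
Evaluating step by step (a_0 = 1):
  n = 1: D(1) = 1(1 + 11/3) = 14/3; numerator = -4(1) = -4; a_1 = (-4)/(14/3) = -6/7
  n = 2: D(2) = 2(2 + 11/3) = 34/3; numerator = -4(-6/7) - 3(1) = 3/7; a_2 = (3/7)/(34/3) = 9/238
  n = 3: D(3) = 3(3 + 11/3) = 20; numerator = -4(9/238) - 3(-6/7) = 288/119; a_3 = (288/119)/(20) = 72/595
  n = 4: D(4) = 4(4 + 11/3) = 92/3; numerator = -4(72/595) - 3(9/238) = -711/1190; a_4 = (-711/1190)/(92/3) = -2133/109480

r = 3; a_0 = 1; a_1 = -6/7; a_2 = 9/238; a_3 = 72/595; a_4 = -2133/109480


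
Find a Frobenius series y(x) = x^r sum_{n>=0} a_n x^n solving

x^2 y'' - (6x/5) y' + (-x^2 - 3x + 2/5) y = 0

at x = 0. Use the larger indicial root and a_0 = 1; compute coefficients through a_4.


Write in Frobenius form y'' + (p(x)/x) y' + (q(x)/x^2) y = 0:
  p(x) = -6/5,  q(x) = -x^2 - 3x + 2/5.
Indicial equation: r(r-1) + (-6/5) r + (2/5) = 0 -> roots r_1 = 2, r_2 = 1/5.
Take r = r_1 = 2. Let y(x) = x^r sum_{n>=0} a_n x^n with a_0 = 1.
Substitute y = x^r sum a_n x^n and match x^{r+n}. The recurrence is
  D(n) a_n - 3 a_{n-1} - 1 a_{n-2} = 0,  where D(n) = (r+n)(r+n-1) + (-6/5)(r+n) + (2/5).
  a_n = [3 a_{n-1} + 1 a_{n-2}] / D(n).
Since the indicial polynomial factors as (r - r_1)(r - r_2), D(n) = (r_1 + n - r_1)(r_1 + n - r_2) = n(n + 9/5).
Evaluating step by step (a_0 = 1):
  n = 1: D(1) = 1(1 + 9/5) = 14/5; numerator = 3(1) = 3; a_1 = (3)/(14/5) = 15/14
  n = 2: D(2) = 2(2 + 9/5) = 38/5; numerator = 3(15/14) + 1(1) = 59/14; a_2 = (59/14)/(38/5) = 295/532
  n = 3: D(3) = 3(3 + 9/5) = 72/5; numerator = 3(295/532) + 1(15/14) = 1455/532; a_3 = (1455/532)/(72/5) = 2425/12768
  n = 4: D(4) = 4(4 + 9/5) = 116/5; numerator = 3(2425/12768) + 1(295/532) = 4785/4256; a_4 = (4785/4256)/(116/5) = 825/17024

r = 2; a_0 = 1; a_1 = 15/14; a_2 = 295/532; a_3 = 2425/12768; a_4 = 825/17024


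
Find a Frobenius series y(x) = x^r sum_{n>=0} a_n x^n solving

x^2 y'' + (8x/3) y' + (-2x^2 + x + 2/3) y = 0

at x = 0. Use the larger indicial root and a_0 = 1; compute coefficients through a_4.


Write in Frobenius form y'' + (p(x)/x) y' + (q(x)/x^2) y = 0:
  p(x) = 8/3,  q(x) = -2x^2 + x + 2/3.
Indicial equation: r(r-1) + (8/3) r + (2/3) = 0 -> roots r_1 = -2/3, r_2 = -1.
Take r = r_1 = -2/3. Let y(x) = x^r sum_{n>=0} a_n x^n with a_0 = 1.
Substitute y = x^r sum a_n x^n and match x^{r+n}. The recurrence is
  D(n) a_n + 1 a_{n-1} - 2 a_{n-2} = 0,  where D(n) = (r+n)(r+n-1) + (8/3)(r+n) + (2/3).
  a_n = [-1 a_{n-1} + 2 a_{n-2}] / D(n).
Since the indicial polynomial factors as (r - r_1)(r - r_2), D(n) = (r_1 + n - r_1)(r_1 + n - r_2) = n(n + 1/3).
Evaluating step by step (a_0 = 1):
  n = 1: D(1) = 1(1 + 1/3) = 4/3; numerator = -1(1) = -1; a_1 = (-1)/(4/3) = -3/4
  n = 2: D(2) = 2(2 + 1/3) = 14/3; numerator = -1(-3/4) + 2(1) = 11/4; a_2 = (11/4)/(14/3) = 33/56
  n = 3: D(3) = 3(3 + 1/3) = 10; numerator = -1(33/56) + 2(-3/4) = -117/56; a_3 = (-117/56)/(10) = -117/560
  n = 4: D(4) = 4(4 + 1/3) = 52/3; numerator = -1(-117/560) + 2(33/56) = 111/80; a_4 = (111/80)/(52/3) = 333/4160

r = -2/3; a_0 = 1; a_1 = -3/4; a_2 = 33/56; a_3 = -117/560; a_4 = 333/4160


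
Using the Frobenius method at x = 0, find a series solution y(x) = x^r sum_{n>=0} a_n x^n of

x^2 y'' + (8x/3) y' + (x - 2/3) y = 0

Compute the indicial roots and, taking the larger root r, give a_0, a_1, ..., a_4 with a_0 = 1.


Write in Frobenius form y'' + (p(x)/x) y' + (q(x)/x^2) y = 0:
  p(x) = 8/3,  q(x) = x - 2/3.
Indicial equation: r(r-1) + (8/3) r + (-2/3) = 0 -> roots r_1 = 1/3, r_2 = -2.
Take r = r_1 = 1/3. Let y(x) = x^r sum_{n>=0} a_n x^n with a_0 = 1.
Substitute y = x^r sum a_n x^n and match x^{r+n}. The recurrence is
  D(n) a_n + 1 a_{n-1} = 0,  where D(n) = (r+n)(r+n-1) + (8/3)(r+n) + (-2/3).
  a_n = -1 / D(n) * a_{n-1}.
Since the indicial polynomial factors as (r - r_1)(r - r_2), D(n) = (r_1 + n - r_1)(r_1 + n - r_2) = n(n + 7/3).
Evaluating step by step (a_0 = 1):
  n = 1: D(1) = 1(1 + 7/3) = 10/3; numerator = -1(1) = -1; a_1 = (-1)/(10/3) = -3/10
  n = 2: D(2) = 2(2 + 7/3) = 26/3; numerator = -1(-3/10) = 3/10; a_2 = (3/10)/(26/3) = 9/260
  n = 3: D(3) = 3(3 + 7/3) = 16; numerator = -1(9/260) = -9/260; a_3 = (-9/260)/(16) = -9/4160
  n = 4: D(4) = 4(4 + 7/3) = 76/3; numerator = -1(-9/4160) = 9/4160; a_4 = (9/4160)/(76/3) = 27/316160

r = 1/3; a_0 = 1; a_1 = -3/10; a_2 = 9/260; a_3 = -9/4160; a_4 = 27/316160


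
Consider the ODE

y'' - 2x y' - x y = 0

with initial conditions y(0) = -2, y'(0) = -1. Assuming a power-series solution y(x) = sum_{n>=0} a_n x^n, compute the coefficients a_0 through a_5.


Ansatz: y(x) = sum_{n>=0} a_n x^n, so y'(x) = sum_{n>=1} n a_n x^(n-1) and y''(x) = sum_{n>=2} n(n-1) a_n x^(n-2).
Substitute into P(x) y'' + Q(x) y' + R(x) y = 0 with P(x) = 1, Q(x) = -2x, R(x) = -x, and match powers of x.
Initial conditions: a_0 = -2, a_1 = -1.
Setting the coefficient of each power of x to zero and solving order by order (substituting the coefficients already found):
  x^0: 2 a_2 = 0  ->  a_2 = 0
  x^1: 6 a_3 - 2 a_1 - a_0 = 0  ->  6 a_3 = 2 a_1 + a_0 = -4  ->  a_3 = -2/3
  x^2: 12 a_4 - 4 a_2 - a_1 = 0  ->  12 a_4 = 4 a_2 + a_1 = -1  ->  a_4 = -1/12
  x^3: 20 a_5 - 6 a_3 - a_2 = 0  ->  20 a_5 = 6 a_3 + a_2 = -4  ->  a_5 = -1/5
Truncated series: y(x) = -2 - x - (2/3) x^3 - (1/12) x^4 - (1/5) x^5 + O(x^6).

a_0 = -2; a_1 = -1; a_2 = 0; a_3 = -2/3; a_4 = -1/12; a_5 = -1/5


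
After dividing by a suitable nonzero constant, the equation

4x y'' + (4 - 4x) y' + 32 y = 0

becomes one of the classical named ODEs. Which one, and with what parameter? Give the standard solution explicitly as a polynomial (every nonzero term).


All three coefficients share the factor 4; dividing through by 4 gives  x y'' + (1 - x) y' + 8 y = 0.
This matches the Laguerre equation x y'' + (1 - x) y' + n y = 0 with n = 8; the polynomial solution is L_8(x).
With y = sum_k a_k x^k, matching x^k gives (k+1)k a_{k+1} + (k+1) a_{k+1} - k a_k + n a_k = 0, i.e. (k+1)^2 a_{k+1} = (k - n) a_k = (k - 8) a_k. The right side vanishes at k = 8, so the series terminates at degree 8.
Standard normalization L_n(0) = 1 gives a_0 = 1. Work upward with a_{k+1} = (k - 8) a_k / (k+1)^2:
  a_1 = (0 - 8)(1) / 1^2 = -8/1 = -8
  a_2 = (1 - 8)(-8) / 2^2 = 56/4 = 14
  a_3 = (2 - 8)(14) / 3^2 = -84/9 = -28/3
  a_4 = (3 - 8)(-28/3) / 4^2 = (140/3)/16 = 35/12
  a_5 = (4 - 8)(35/12) / 5^2 = (-35/3)/25 = -7/15
  a_6 = (5 - 8)(-7/15) / 6^2 = (7/5)/36 = 7/180
  a_7 = (6 - 8)(7/180) / 7^2 = (-7/90)/49 = -1/630
  a_8 = (7 - 8)(-1/630) / 8^2 = (1/630)/64 = 1/40320
Hence L_8(x) = x^8/40320 - x^7/630 + 7 x^6/180 - 7 x^5/15 + 35 x^4/12 - 28 x^3/3 + 14 x^2 - 8 x + 1.

L_8(x); series = x^8/40320 - x^7/630 + 7 x^6/180 - 7 x^5/15 + 35 x^4/12 - 28 x^3/3 + 14 x^2 - 8 x + 1


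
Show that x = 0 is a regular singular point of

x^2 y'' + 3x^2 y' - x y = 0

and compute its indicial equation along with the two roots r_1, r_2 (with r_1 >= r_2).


Divide by x^2 to reach normal form y'' + P_1(x) y' + P_2(x) y = 0 with P_1(x) = 3 and P_2(x) = -1/x.
x = 0 is a singular point because the y-coefficient -1/x has a pole at x = 0.
It is a regular singular point because x P_1(x) = p(x) = 3x and x^2 P_2(x) = q(x) = -x are polynomials, hence analytic at x = 0.
p(0) = 0,  q(0) = 0.
Indicial equation: r(r-1) + p(0) r + q(0) = 0, i.e. r^2 + (p(0) - 1) r + q(0) = 0, i.e. r^2 - 1 r = 0.
Discriminant: (-1)^2 - 4(0) = 1, so r = (1 ± 1)/2.
Solving: r_1 = 1, r_2 = 0.

indicial: r^2 - 1 r = 0; roots r_1 = 1, r_2 = 0


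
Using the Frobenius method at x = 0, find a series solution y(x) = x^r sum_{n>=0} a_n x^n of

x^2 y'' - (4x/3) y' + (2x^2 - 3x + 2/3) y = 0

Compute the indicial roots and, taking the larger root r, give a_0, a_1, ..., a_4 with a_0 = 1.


Write in Frobenius form y'' + (p(x)/x) y' + (q(x)/x^2) y = 0:
  p(x) = -4/3,  q(x) = 2x^2 - 3x + 2/3.
Indicial equation: r(r-1) + (-4/3) r + (2/3) = 0 -> roots r_1 = 2, r_2 = 1/3.
Take r = r_1 = 2. Let y(x) = x^r sum_{n>=0} a_n x^n with a_0 = 1.
Substitute y = x^r sum a_n x^n and match x^{r+n}. The recurrence is
  D(n) a_n - 3 a_{n-1} + 2 a_{n-2} = 0,  where D(n) = (r+n)(r+n-1) + (-4/3)(r+n) + (2/3).
  a_n = [3 a_{n-1} - 2 a_{n-2}] / D(n).
Since the indicial polynomial factors as (r - r_1)(r - r_2), D(n) = (r_1 + n - r_1)(r_1 + n - r_2) = n(n + 5/3).
Evaluating step by step (a_0 = 1):
  n = 1: D(1) = 1(1 + 5/3) = 8/3; numerator = 3(1) = 3; a_1 = (3)/(8/3) = 9/8
  n = 2: D(2) = 2(2 + 5/3) = 22/3; numerator = 3(9/8) - 2(1) = 11/8; a_2 = (11/8)/(22/3) = 3/16
  n = 3: D(3) = 3(3 + 5/3) = 14; numerator = 3(3/16) - 2(9/8) = -27/16; a_3 = (-27/16)/(14) = -27/224
  n = 4: D(4) = 4(4 + 5/3) = 68/3; numerator = 3(-27/224) - 2(3/16) = -165/224; a_4 = (-165/224)/(68/3) = -495/15232

r = 2; a_0 = 1; a_1 = 9/8; a_2 = 3/16; a_3 = -27/224; a_4 = -495/15232


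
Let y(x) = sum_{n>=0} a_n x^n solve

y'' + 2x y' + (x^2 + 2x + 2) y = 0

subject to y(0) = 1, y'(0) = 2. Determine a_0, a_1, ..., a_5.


Ansatz: y(x) = sum_{n>=0} a_n x^n, so y'(x) = sum_{n>=1} n a_n x^(n-1) and y''(x) = sum_{n>=2} n(n-1) a_n x^(n-2).
Substitute into P(x) y'' + Q(x) y' + R(x) y = 0 with P(x) = 1, Q(x) = 2x, R(x) = x^2 + 2x + 2, and match powers of x.
Initial conditions: a_0 = 1, a_1 = 2.
Setting the coefficient of each power of x to zero and solving order by order (substituting the coefficients already found):
  x^0: 2 a_2 + 2 a_0 = 0  ->  2 a_2 = -2 a_0 = -2  ->  a_2 = -1
  x^1: 6 a_3 + 4 a_1 + 2 a_0 = 0  ->  6 a_3 = -4 a_1 - 2 a_0 = -10  ->  a_3 = -5/3
  x^2: 12 a_4 + 6 a_2 + 2 a_1 + a_0 = 0  ->  12 a_4 = -6 a_2 - 2 a_1 - a_0 = 1  ->  a_4 = 1/12
  x^3: 20 a_5 + 8 a_3 + 2 a_2 + a_1 = 0  ->  20 a_5 = -8 a_3 - 2 a_2 - a_1 = 40/3  ->  a_5 = 2/3
Truncated series: y(x) = 1 + 2 x - x^2 - (5/3) x^3 + (1/12) x^4 + (2/3) x^5 + O(x^6).

a_0 = 1; a_1 = 2; a_2 = -1; a_3 = -5/3; a_4 = 1/12; a_5 = 2/3


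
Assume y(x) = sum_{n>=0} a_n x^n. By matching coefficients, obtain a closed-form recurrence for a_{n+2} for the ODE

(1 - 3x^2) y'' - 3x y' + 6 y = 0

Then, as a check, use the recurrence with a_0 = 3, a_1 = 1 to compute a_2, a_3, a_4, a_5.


Substitute y = sum_n a_n x^n.
(1 - 3 x^2) y'' contributes (n+2)(n+1) a_{n+2} - 3 n(n-1) a_n at x^n.
-3 x y'(x) contributes -3 n a_n at x^n.
6 y(x) contributes 6 a_n at x^n.
Matching x^n: (n+2)(n+1) a_{n+2} + (-3 n(n-1) - 3 n + 6) a_n = 0.
Thus a_{n+2} = (3 n(n-1) + 3 n - 6) / ((n+1)(n+2)) * a_n.

Check with a_0 = 3, a_1 = 1 (apply the recurrence for n = 0, 1, 2, 3): a_0 = 3, a_1 = 1, a_2 = -9, a_3 = -1/2, a_4 = -9/2, a_5 = -21/40.

a_(n+2) = (3 n(n-1) + 3 n - 6) / ((n+1)(n+2)) * a_n; check: a_0 = 3, a_1 = 1, a_2 = -9, a_3 = -1/2, a_4 = -9/2, a_5 = -21/40


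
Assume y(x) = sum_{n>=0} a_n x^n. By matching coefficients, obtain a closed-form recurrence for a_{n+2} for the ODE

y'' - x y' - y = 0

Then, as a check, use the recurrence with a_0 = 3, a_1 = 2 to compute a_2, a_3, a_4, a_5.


Substitute y = sum_n a_n x^n.
y''(x) has coefficient (n+2)(n+1) a_{n+2} at x^n;
-x y'(x) has coefficient -n a_n at x^n (shift);
-y(x) has coefficient -1 a_n at x^n.
Matching x^n: (n+2)(n+1) a_{n+2} + (-n - 1) a_n = 0.
Thus a_{n+2} = (n + 1) / ((n+1)(n+2)) * a_n.

Check with a_0 = 3, a_1 = 2 (apply the recurrence for n = 0, 1, 2, 3): a_0 = 3, a_1 = 2, a_2 = 3/2, a_3 = 2/3, a_4 = 3/8, a_5 = 2/15.

a_(n+2) = (n + 1) / ((n+1)(n+2)) * a_n; check: a_0 = 3, a_1 = 2, a_2 = 3/2, a_3 = 2/3, a_4 = 3/8, a_5 = 2/15


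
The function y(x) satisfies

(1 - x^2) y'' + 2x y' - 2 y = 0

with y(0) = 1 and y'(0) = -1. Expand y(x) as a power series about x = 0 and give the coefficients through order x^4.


Ansatz: y(x) = sum_{n>=0} a_n x^n, so y'(x) = sum_{n>=1} n a_n x^(n-1) and y''(x) = sum_{n>=2} n(n-1) a_n x^(n-2).
Substitute into P(x) y'' + Q(x) y' + R(x) y = 0 with P(x) = 1 - x^2, Q(x) = 2x, R(x) = -2, and match powers of x.
Initial conditions: a_0 = 1, a_1 = -1.
Setting the coefficient of each power of x to zero and solving order by order (substituting the coefficients already found):
  x^0: 2 a_2 - 2 a_0 = 0  ->  2 a_2 = 2 a_0 = 2  ->  a_2 = 1
  x^1: 6 a_3 = 0  ->  a_3 = 0
  x^2: 12 a_4 = 0  ->  a_4 = 0
Truncated series: y(x) = 1 - x + x^2 + O(x^5).

a_0 = 1; a_1 = -1; a_2 = 1; a_3 = 0; a_4 = 0


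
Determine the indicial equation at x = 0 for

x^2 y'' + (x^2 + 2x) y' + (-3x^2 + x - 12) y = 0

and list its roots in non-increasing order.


Divide by x^2 to reach normal form y'' + P_1(x) y' + P_2(x) y = 0 with P_1(x) = 1 + 2/x and P_2(x) = -3 + 1/x - 12/x^2.
x = 0 is a singular point because the y'-coefficient 1 + 2/x has a pole at x = 0 and the y-coefficient -3 + 1/x - 12/x^2 has a pole at x = 0.
It is a regular singular point because x P_1(x) = p(x) = x + 2 and x^2 P_2(x) = q(x) = -3x^2 + x - 12 are polynomials, hence analytic at x = 0.
p(0) = 2,  q(0) = -12.
Indicial equation: r(r-1) + p(0) r + q(0) = 0, i.e. r^2 + (p(0) - 1) r + q(0) = 0, i.e. r^2 + 1 r - 12 = 0.
Discriminant: (1)^2 - 4(-12) = 49, so r = (-1 ± 7)/2.
Solving: r_1 = 3, r_2 = -4.

indicial: r^2 + 1 r - 12 = 0; roots r_1 = 3, r_2 = -4


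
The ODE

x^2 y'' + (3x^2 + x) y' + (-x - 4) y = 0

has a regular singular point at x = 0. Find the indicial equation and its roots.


Divide by x^2 to reach normal form y'' + P_1(x) y' + P_2(x) y = 0 with P_1(x) = 3 + 1/x and P_2(x) = -1/x - 4/x^2.
x = 0 is a singular point because the y'-coefficient 3 + 1/x has a pole at x = 0 and the y-coefficient -1/x - 4/x^2 has a pole at x = 0.
It is a regular singular point because x P_1(x) = p(x) = 3x + 1 and x^2 P_2(x) = q(x) = -x - 4 are polynomials, hence analytic at x = 0.
p(0) = 1,  q(0) = -4.
Indicial equation: r(r-1) + p(0) r + q(0) = 0, i.e. r^2 + (p(0) - 1) r + q(0) = 0, i.e. r^2 - 4 = 0.
Discriminant: (0)^2 - 4(-4) = 16, so r = (0 ± 4)/2.
Solving: r_1 = 2, r_2 = -2.

indicial: r^2 - 4 = 0; roots r_1 = 2, r_2 = -2


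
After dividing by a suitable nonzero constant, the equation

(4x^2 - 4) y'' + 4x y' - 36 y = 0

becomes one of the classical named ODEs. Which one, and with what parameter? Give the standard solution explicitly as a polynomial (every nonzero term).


All three coefficients share the factor -4; dividing through by -4 gives  (1 - x^2) y'' - x y' + 9 y = 0.
This matches the Chebyshev equation (1 - x^2) y'' - x y' + n^2 y = 0 (note the -x y' term, not -2x y') with n^2 = 9, so n = 3; the polynomial solution is T_3(x).
With y = sum_k a_k x^k, matching x^k gives (k+2)(k+1) a_{k+2} = (k^2 - n^2) a_k = (k - 3)(k + 3) a_k. The right side vanishes at k = 3, so the series with the parity of 3 terminates at degree 3.
Standard normalization: leading coefficient of T_n is 2^(n-1), so a_3 = 2^2 = 4. Work downward with a_k = (k+1)(k+2) a_{k+2} / ((k - 3)(k + 3)):
  a_1 = (2)(3)(4) / ((1 - 3)(1 + 3)) = 24/(-8) = -3
Hence T_3(x) = 4 x^3 - 3 x.

T_3(x); series = 4 x^3 - 3 x


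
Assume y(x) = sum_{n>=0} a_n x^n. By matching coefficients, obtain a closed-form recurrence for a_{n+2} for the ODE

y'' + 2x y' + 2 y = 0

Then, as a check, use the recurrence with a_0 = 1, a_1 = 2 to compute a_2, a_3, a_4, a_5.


Substitute y = sum_n a_n x^n.
y''(x) has coefficient (n+2)(n+1) a_{n+2} at x^n;
2 x y'(x) has coefficient 2 n a_n at x^n (shift);
2 y(x) has coefficient 2 a_n at x^n.
Matching x^n: (n+2)(n+1) a_{n+2} + (2n + 2) a_n = 0.
Thus a_{n+2} = (-2n - 2) / ((n+1)(n+2)) * a_n.

Check with a_0 = 1, a_1 = 2 (apply the recurrence for n = 0, 1, 2, 3): a_0 = 1, a_1 = 2, a_2 = -1, a_3 = -4/3, a_4 = 1/2, a_5 = 8/15.

a_(n+2) = (-2n - 2) / ((n+1)(n+2)) * a_n; check: a_0 = 1, a_1 = 2, a_2 = -1, a_3 = -4/3, a_4 = 1/2, a_5 = 8/15


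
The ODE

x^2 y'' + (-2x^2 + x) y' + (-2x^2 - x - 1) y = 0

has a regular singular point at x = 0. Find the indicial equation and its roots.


Divide by x^2 to reach normal form y'' + P_1(x) y' + P_2(x) y = 0 with P_1(x) = -2 + 1/x and P_2(x) = -2 - 1/x - 1/x^2.
x = 0 is a singular point because the y'-coefficient -2 + 1/x has a pole at x = 0 and the y-coefficient -2 - 1/x - 1/x^2 has a pole at x = 0.
It is a regular singular point because x P_1(x) = p(x) = 1 - 2x and x^2 P_2(x) = q(x) = -2x^2 - x - 1 are polynomials, hence analytic at x = 0.
p(0) = 1,  q(0) = -1.
Indicial equation: r(r-1) + p(0) r + q(0) = 0, i.e. r^2 + (p(0) - 1) r + q(0) = 0, i.e. r^2 - 1 = 0.
Discriminant: (0)^2 - 4(-1) = 4, so r = (0 ± 2)/2.
Solving: r_1 = 1, r_2 = -1.

indicial: r^2 - 1 = 0; roots r_1 = 1, r_2 = -1


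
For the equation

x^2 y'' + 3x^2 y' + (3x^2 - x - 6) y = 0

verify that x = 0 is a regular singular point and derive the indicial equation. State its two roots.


Divide by x^2 to reach normal form y'' + P_1(x) y' + P_2(x) y = 0 with P_1(x) = 3 and P_2(x) = 3 - 1/x - 6/x^2.
x = 0 is a singular point because the y-coefficient 3 - 1/x - 6/x^2 has a pole at x = 0.
It is a regular singular point because x P_1(x) = p(x) = 3x and x^2 P_2(x) = q(x) = 3x^2 - x - 6 are polynomials, hence analytic at x = 0.
p(0) = 0,  q(0) = -6.
Indicial equation: r(r-1) + p(0) r + q(0) = 0, i.e. r^2 + (p(0) - 1) r + q(0) = 0, i.e. r^2 - 1 r - 6 = 0.
Discriminant: (-1)^2 - 4(-6) = 25, so r = (1 ± 5)/2.
Solving: r_1 = 3, r_2 = -2.

indicial: r^2 - 1 r - 6 = 0; roots r_1 = 3, r_2 = -2


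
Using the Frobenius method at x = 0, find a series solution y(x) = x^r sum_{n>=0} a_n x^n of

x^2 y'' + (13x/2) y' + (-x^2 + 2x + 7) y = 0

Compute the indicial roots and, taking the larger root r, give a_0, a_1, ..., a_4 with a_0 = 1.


Write in Frobenius form y'' + (p(x)/x) y' + (q(x)/x^2) y = 0:
  p(x) = 13/2,  q(x) = -x^2 + 2x + 7.
Indicial equation: r(r-1) + (13/2) r + (7) = 0 -> roots r_1 = -2, r_2 = -7/2.
Take r = r_1 = -2. Let y(x) = x^r sum_{n>=0} a_n x^n with a_0 = 1.
Substitute y = x^r sum a_n x^n and match x^{r+n}. The recurrence is
  D(n) a_n + 2 a_{n-1} - 1 a_{n-2} = 0,  where D(n) = (r+n)(r+n-1) + (13/2)(r+n) + (7).
  a_n = [-2 a_{n-1} + 1 a_{n-2}] / D(n).
Since the indicial polynomial factors as (r - r_1)(r - r_2), D(n) = (r_1 + n - r_1)(r_1 + n - r_2) = n(n + 3/2).
Evaluating step by step (a_0 = 1):
  n = 1: D(1) = 1(1 + 3/2) = 5/2; numerator = -2(1) = -2; a_1 = (-2)/(5/2) = -4/5
  n = 2: D(2) = 2(2 + 3/2) = 7; numerator = -2(-4/5) + 1(1) = 13/5; a_2 = (13/5)/(7) = 13/35
  n = 3: D(3) = 3(3 + 3/2) = 27/2; numerator = -2(13/35) + 1(-4/5) = -54/35; a_3 = (-54/35)/(27/2) = -4/35
  n = 4: D(4) = 4(4 + 3/2) = 22; numerator = -2(-4/35) + 1(13/35) = 3/5; a_4 = (3/5)/(22) = 3/110

r = -2; a_0 = 1; a_1 = -4/5; a_2 = 13/35; a_3 = -4/35; a_4 = 3/110


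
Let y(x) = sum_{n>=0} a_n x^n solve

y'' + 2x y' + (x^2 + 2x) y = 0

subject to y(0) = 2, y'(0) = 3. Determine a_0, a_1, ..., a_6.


Ansatz: y(x) = sum_{n>=0} a_n x^n, so y'(x) = sum_{n>=1} n a_n x^(n-1) and y''(x) = sum_{n>=2} n(n-1) a_n x^(n-2).
Substitute into P(x) y'' + Q(x) y' + R(x) y = 0 with P(x) = 1, Q(x) = 2x, R(x) = x^2 + 2x, and match powers of x.
Initial conditions: a_0 = 2, a_1 = 3.
Setting the coefficient of each power of x to zero and solving order by order (substituting the coefficients already found):
  x^0: 2 a_2 = 0  ->  a_2 = 0
  x^1: 6 a_3 + 2 a_1 + 2 a_0 = 0  ->  6 a_3 = -2 a_1 - 2 a_0 = -10  ->  a_3 = -5/3
  x^2: 12 a_4 + 4 a_2 + 2 a_1 + a_0 = 0  ->  12 a_4 = -4 a_2 - 2 a_1 - a_0 = -8  ->  a_4 = -2/3
  x^3: 20 a_5 + 6 a_3 + 2 a_2 + a_1 = 0  ->  20 a_5 = -6 a_3 - 2 a_2 - a_1 = 7  ->  a_5 = 7/20
  x^4: 30 a_6 + 8 a_4 + 2 a_3 + a_2 = 0  ->  30 a_6 = -8 a_4 - 2 a_3 - a_2 = 26/3  ->  a_6 = 13/45
Truncated series: y(x) = 2 + 3 x - (5/3) x^3 - (2/3) x^4 + (7/20) x^5 + (13/45) x^6 + O(x^7).

a_0 = 2; a_1 = 3; a_2 = 0; a_3 = -5/3; a_4 = -2/3; a_5 = 7/20; a_6 = 13/45


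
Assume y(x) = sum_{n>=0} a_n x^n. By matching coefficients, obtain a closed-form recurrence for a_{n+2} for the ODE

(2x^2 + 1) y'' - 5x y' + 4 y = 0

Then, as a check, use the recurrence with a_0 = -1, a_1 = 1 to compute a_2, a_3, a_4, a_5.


Substitute y = sum_n a_n x^n.
(1 + 2 x^2) y'' contributes (n+2)(n+1) a_{n+2} + 2 n(n-1) a_n at x^n.
-5 x y'(x) contributes -5 n a_n at x^n.
4 y(x) contributes 4 a_n at x^n.
Matching x^n: (n+2)(n+1) a_{n+2} + (2 n(n-1) - 5 n + 4) a_n = 0.
Thus a_{n+2} = (-2 n(n-1) + 5 n - 4) / ((n+1)(n+2)) * a_n.

Check with a_0 = -1, a_1 = 1 (apply the recurrence for n = 0, 1, 2, 3): a_0 = -1, a_1 = 1, a_2 = 2, a_3 = 1/6, a_4 = 1/3, a_5 = -1/120.

a_(n+2) = (-2 n(n-1) + 5 n - 4) / ((n+1)(n+2)) * a_n; check: a_0 = -1, a_1 = 1, a_2 = 2, a_3 = 1/6, a_4 = 1/3, a_5 = -1/120


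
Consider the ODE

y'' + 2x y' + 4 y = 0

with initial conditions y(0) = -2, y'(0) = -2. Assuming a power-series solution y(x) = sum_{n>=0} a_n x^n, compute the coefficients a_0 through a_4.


Ansatz: y(x) = sum_{n>=0} a_n x^n, so y'(x) = sum_{n>=1} n a_n x^(n-1) and y''(x) = sum_{n>=2} n(n-1) a_n x^(n-2).
Substitute into P(x) y'' + Q(x) y' + R(x) y = 0 with P(x) = 1, Q(x) = 2x, R(x) = 4, and match powers of x.
Initial conditions: a_0 = -2, a_1 = -2.
Setting the coefficient of each power of x to zero and solving order by order (substituting the coefficients already found):
  x^0: 2 a_2 + 4 a_0 = 0  ->  2 a_2 = -4 a_0 = 8  ->  a_2 = 4
  x^1: 6 a_3 + 6 a_1 = 0  ->  6 a_3 = -6 a_1 = 12  ->  a_3 = 2
  x^2: 12 a_4 + 8 a_2 = 0  ->  12 a_4 = -8 a_2 = -32  ->  a_4 = -8/3
Truncated series: y(x) = -2 - 2 x + 4 x^2 + 2 x^3 - (8/3) x^4 + O(x^5).

a_0 = -2; a_1 = -2; a_2 = 4; a_3 = 2; a_4 = -8/3


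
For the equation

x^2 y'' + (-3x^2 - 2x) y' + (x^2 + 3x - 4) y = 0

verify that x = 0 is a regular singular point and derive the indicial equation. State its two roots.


Divide by x^2 to reach normal form y'' + P_1(x) y' + P_2(x) y = 0 with P_1(x) = -3 - 2/x and P_2(x) = 1 + 3/x - 4/x^2.
x = 0 is a singular point because the y'-coefficient -3 - 2/x has a pole at x = 0 and the y-coefficient 1 + 3/x - 4/x^2 has a pole at x = 0.
It is a regular singular point because x P_1(x) = p(x) = -3x - 2 and x^2 P_2(x) = q(x) = x^2 + 3x - 4 are polynomials, hence analytic at x = 0.
p(0) = -2,  q(0) = -4.
Indicial equation: r(r-1) + p(0) r + q(0) = 0, i.e. r^2 + (p(0) - 1) r + q(0) = 0, i.e. r^2 - 3 r - 4 = 0.
Discriminant: (-3)^2 - 4(-4) = 25, so r = (3 ± 5)/2.
Solving: r_1 = 4, r_2 = -1.

indicial: r^2 - 3 r - 4 = 0; roots r_1 = 4, r_2 = -1
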